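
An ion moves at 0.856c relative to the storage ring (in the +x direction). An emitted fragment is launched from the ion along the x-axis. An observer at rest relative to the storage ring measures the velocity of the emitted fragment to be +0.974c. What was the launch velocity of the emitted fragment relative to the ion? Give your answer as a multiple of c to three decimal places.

+0.710c

Invert the composition law: u' = (u − v)/(1 − uv/c²).
u' = (0.974 − 0.856) / (1 − (0.974)(0.856)) = 0.1180/0.1663 = 0.7097.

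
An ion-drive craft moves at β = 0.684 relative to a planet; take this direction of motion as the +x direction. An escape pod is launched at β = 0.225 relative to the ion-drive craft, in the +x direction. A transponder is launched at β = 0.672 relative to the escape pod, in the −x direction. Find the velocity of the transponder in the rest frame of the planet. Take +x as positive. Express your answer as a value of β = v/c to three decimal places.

Apply u = (u' + v)/(1 + u'v/c²) successively, working outward toward the planet.
Start: velocity of the ion-drive craft relative to the planet = 0.6840c.
Compose with the escape pod (u' = 0.225 in the ion-drive craft frame): u_1 = (0.225 + 0.684) / (1 + 0.225·0.684) = 0.9090/1.1539 = 0.7878.
Compose with the transponder (u' = -0.672 in the escape pod frame): u_2 = (-0.672 + 0.788) / (1 + (-0.672)·0.788) = 0.1158/0.4706 = 0.2460.

β = +0.246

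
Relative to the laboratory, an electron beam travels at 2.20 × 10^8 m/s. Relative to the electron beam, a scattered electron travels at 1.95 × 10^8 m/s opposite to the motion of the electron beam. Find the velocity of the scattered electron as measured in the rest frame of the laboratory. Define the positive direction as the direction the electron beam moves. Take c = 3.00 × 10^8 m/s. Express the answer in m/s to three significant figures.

In units of c (dividing by 3.00 × 10^8 m/s): v = 0.733, u' = -0.650.
u = (u' + v)/(1 + u'v/c²):
u = (-0.650 + 0.733) / (1 + (-0.650)·0.733) = 0.0833/0.5233 = 0.1592
(Galilean addition would give +0.083c.)
Converting back: u = 0.1592 × 3.00 × 10^8 m/s.

+4.78 × 10^7 m/s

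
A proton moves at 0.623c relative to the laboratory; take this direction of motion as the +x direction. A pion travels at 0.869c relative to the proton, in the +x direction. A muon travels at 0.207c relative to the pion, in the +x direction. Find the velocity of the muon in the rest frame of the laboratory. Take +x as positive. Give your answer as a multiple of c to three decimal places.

0.979c

Apply u = (u' + v)/(1 + u'v/c²) successively, working outward toward the laboratory.
Start: velocity of the proton relative to the laboratory = 0.6230c.
Compose with the pion (u' = 0.869 in the proton frame): u_1 = (0.869 + 0.623) / (1 + 0.869·0.623) = 1.4920/1.5414 = 0.9680.
Compose with the muon (u' = 0.207 in the pion frame): u_2 = (0.207 + 0.968) / (1 + 0.207·0.968) = 1.1750/1.2004 = 0.9788.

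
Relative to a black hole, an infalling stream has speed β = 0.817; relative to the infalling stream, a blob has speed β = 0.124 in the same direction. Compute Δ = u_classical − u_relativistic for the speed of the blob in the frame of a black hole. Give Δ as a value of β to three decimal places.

Galilean: u_cl = 0.124 + 0.817 = 0.9410.
Relativistic: u_rel = (0.124 + 0.817) / (1 + 0.124·0.817) = 0.9410/1.1013 = 0.8544.
Δ = 0.9410 − 0.8544 = 0.0866.

Δ = 0.087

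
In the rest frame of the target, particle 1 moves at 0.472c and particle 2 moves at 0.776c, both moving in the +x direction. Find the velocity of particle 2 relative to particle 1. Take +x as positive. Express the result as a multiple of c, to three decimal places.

β_A = 0.472, β_B = 0.776.
Transform to A's frame with the inverse velocity-addition law: u' = (u − v)/(1 − uv/c²), taking u = β_B and v = β_A.
u' = (0.776 − 0.472) / (1 − (0.472)(0.776)) = 0.3040/0.6337 = 0.4797.

+0.480c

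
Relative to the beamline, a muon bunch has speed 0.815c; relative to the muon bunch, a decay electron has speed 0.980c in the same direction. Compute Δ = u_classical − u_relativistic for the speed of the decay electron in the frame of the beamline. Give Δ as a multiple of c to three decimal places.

Galilean: u_cl = 0.980 + 0.815 = 1.7950.
Relativistic: u_rel = (0.980 + 0.815) / (1 + 0.980·0.815) = 1.7950/1.7987 = 0.9979.
Δ = 1.7950 − 0.9979 = 0.7971.
(The classical prediction exceeds c; the relativistic result does not.)

Δ = 0.797c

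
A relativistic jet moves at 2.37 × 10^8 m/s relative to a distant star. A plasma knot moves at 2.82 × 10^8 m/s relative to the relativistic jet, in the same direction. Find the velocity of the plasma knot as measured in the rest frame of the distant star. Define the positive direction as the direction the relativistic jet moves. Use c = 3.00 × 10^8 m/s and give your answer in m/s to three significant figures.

2.98 × 10^8 m/s

In units of c (dividing by 3.00 × 10^8 m/s): v = 0.790, u' = 0.940.
u = (u' + v)/(1 + u'v/c²):
u = (0.940 + 0.790) / (1 + 0.940·0.790) = 1.7300/1.7426 = 0.9928
Converting back: u = 0.9928 × 3.00 × 10^8 m/s.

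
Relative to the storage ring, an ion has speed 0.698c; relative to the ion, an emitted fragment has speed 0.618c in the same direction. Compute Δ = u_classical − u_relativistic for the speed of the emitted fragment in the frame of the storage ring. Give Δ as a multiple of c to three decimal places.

Galilean: u_cl = 0.618 + 0.698 = 1.3160.
Relativistic: u_rel = (0.618 + 0.698) / (1 + 0.618·0.698) = 1.3160/1.4314 = 0.9194.
Δ = 1.3160 − 0.9194 = 0.3966.
(The classical prediction exceeds c; the relativistic result does not.)

Δ = 0.397c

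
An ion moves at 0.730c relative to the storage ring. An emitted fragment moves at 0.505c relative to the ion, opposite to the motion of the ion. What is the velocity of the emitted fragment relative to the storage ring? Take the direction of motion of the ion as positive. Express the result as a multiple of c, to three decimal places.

With v = 0.730 and u' = -0.505 (in units of c),
u = (u' + v)/(1 + u'v/c²):
u = (-0.505 + 0.730) / (1 + (-0.505)·0.730) = 0.2250/0.6313 = 0.3564
(Galilean addition would give +0.225c.)

+0.356c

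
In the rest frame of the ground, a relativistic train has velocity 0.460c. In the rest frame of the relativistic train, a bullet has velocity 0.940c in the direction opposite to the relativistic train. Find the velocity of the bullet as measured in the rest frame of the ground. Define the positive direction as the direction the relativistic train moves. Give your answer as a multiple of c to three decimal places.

With v = 0.460 and u' = -0.940 (in units of c),
u = (u' + v)/(1 + u'v/c²):
u = (-0.940 + 0.460) / (1 + (-0.940)·0.460) = -0.4800/0.5676 = -0.8457

-0.846c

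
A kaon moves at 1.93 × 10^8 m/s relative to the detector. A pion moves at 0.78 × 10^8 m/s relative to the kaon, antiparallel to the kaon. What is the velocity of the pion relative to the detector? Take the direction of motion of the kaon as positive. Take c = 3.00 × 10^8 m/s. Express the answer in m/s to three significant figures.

In units of c (dividing by 3.00 × 10^8 m/s): v = 0.643, u' = -0.260.
u = (u' + v)/(1 + u'v/c²):
u = (-0.260 + 0.643) / (1 + (-0.260)·0.643) = 0.3833/0.8327 = 0.4603
Converting back: u = 0.4603 × 3.00 × 10^8 m/s.

+1.38 × 10^8 m/s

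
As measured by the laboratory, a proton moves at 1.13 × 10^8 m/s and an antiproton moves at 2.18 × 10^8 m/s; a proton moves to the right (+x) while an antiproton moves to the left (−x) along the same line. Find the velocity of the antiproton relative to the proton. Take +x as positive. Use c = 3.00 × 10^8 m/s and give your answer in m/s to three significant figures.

-2.60 × 10^8 m/s

β_A = 0.377, β_B = -0.727 (dividing each by c = 3.00 × 10^8 m/s).
Transform to A's frame with the inverse velocity-addition law: u' = (u − v)/(1 − uv/c²), taking u = β_B and v = β_A.
u' = (-0.727 − 0.377) / (1 − (0.377)(-0.727)) = -1.1033/1.2737 = -0.8662.
u' = -0.8662 × 3.00 × 10^8 m/s.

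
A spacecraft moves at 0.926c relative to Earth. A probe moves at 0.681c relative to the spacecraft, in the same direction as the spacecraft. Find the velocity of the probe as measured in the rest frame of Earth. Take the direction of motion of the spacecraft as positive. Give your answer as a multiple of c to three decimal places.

0.986c

With v = 0.926 and u' = 0.681 (in units of c),
u = (u' + v)/(1 + u'v/c²):
u = (0.681 + 0.926) / (1 + 0.681·0.926) = 1.6070/1.6306 = 0.9855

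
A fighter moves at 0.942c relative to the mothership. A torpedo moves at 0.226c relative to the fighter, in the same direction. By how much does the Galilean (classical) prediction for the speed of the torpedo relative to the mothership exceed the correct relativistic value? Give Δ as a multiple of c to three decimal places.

Δ = 0.205c

Galilean: u_cl = 0.226 + 0.942 = 1.1680.
Relativistic: u_rel = (0.226 + 0.942) / (1 + 0.226·0.942) = 1.1680/1.2129 = 0.9630.
Δ = 1.1680 − 0.9630 = 0.2050.
(The classical prediction exceeds c; the relativistic result does not.)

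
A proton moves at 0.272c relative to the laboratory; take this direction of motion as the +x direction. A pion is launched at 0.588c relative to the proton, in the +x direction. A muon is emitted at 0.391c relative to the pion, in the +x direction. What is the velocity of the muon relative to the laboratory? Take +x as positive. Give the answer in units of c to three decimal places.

0.878c

Apply u = (u' + v)/(1 + u'v/c²) successively, working outward toward the laboratory.
Start: velocity of the proton relative to the laboratory = 0.2720c.
Compose with the pion (u' = 0.588 in the proton frame): u_1 = (0.588 + 0.272) / (1 + 0.588·0.272) = 0.8600/1.1599 = 0.7414.
Compose with the muon (u' = 0.391 in the pion frame): u_2 = (0.391 + 0.741) / (1 + 0.391·0.741) = 1.1324/1.2899 = 0.8779.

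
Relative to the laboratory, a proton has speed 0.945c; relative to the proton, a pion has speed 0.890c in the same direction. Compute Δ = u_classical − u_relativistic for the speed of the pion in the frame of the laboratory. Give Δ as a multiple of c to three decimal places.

Galilean: u_cl = 0.890 + 0.945 = 1.8350.
Relativistic: u_rel = (0.890 + 0.945) / (1 + 0.890·0.945) = 1.8350/1.8411 = 0.9967.
Δ = 1.8350 − 0.9967 = 0.8383.
(The classical prediction exceeds c; the relativistic result does not.)

Δ = 0.838c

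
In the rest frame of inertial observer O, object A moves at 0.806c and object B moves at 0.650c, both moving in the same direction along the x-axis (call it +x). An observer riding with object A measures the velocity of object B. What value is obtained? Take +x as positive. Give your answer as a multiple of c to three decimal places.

β_A = 0.806, β_B = 0.650.
Transform to A's frame with the inverse velocity-addition law: u' = (u − v)/(1 − uv/c²), taking u = β_B and v = β_A.
u' = (0.650 − 0.806) / (1 − (0.806)(0.650)) = -0.1560/0.4761 = -0.3277.

-0.328c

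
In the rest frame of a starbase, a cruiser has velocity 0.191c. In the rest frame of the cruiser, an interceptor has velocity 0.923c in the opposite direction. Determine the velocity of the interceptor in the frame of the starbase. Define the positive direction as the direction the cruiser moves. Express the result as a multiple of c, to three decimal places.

-0.889c

With v = 0.191 and u' = -0.923 (in units of c),
u = (u' + v)/(1 + u'v/c²):
u = (-0.923 + 0.191) / (1 + (-0.923)·0.191) = -0.7320/0.8237 = -0.8887
(Galilean addition would give -0.732c.)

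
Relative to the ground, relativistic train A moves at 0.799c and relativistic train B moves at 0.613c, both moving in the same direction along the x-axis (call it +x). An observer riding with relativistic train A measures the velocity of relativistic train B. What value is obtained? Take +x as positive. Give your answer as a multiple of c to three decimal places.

-0.365c

β_A = 0.799, β_B = 0.613.
Transform to A's frame with the inverse velocity-addition law: u' = (u − v)/(1 − uv/c²), taking u = β_B and v = β_A.
u' = (0.613 − 0.799) / (1 − (0.799)(0.613)) = -0.1860/0.5102 = -0.3646.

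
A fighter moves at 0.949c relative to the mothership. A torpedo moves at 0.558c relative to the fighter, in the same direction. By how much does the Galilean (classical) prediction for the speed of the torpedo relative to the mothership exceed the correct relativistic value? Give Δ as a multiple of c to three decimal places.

Δ = 0.522c

Galilean: u_cl = 0.558 + 0.949 = 1.5070.
Relativistic: u_rel = (0.558 + 0.949) / (1 + 0.558·0.949) = 1.5070/1.5295 = 0.9853.
Δ = 1.5070 − 0.9853 = 0.5217.
(The classical prediction exceeds c; the relativistic result does not.)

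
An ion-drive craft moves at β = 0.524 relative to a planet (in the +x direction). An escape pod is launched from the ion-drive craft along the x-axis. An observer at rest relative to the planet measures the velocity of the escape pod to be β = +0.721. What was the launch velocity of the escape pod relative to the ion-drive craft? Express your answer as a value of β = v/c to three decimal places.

β = +0.317

Invert the composition law: u' = (u − v)/(1 − uv/c²).
u' = (0.721 − 0.524) / (1 − (0.721)(0.524)) = 0.1970/0.6222 = 0.3166.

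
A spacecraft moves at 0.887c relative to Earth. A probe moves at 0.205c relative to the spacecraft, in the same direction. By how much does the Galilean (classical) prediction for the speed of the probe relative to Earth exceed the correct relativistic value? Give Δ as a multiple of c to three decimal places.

Δ = 0.168c

Galilean: u_cl = 0.205 + 0.887 = 1.0920.
Relativistic: u_rel = (0.205 + 0.887) / (1 + 0.205·0.887) = 1.0920/1.1818 = 0.9240.
Δ = 1.0920 − 0.9240 = 0.1680.
(The classical prediction exceeds c; the relativistic result does not.)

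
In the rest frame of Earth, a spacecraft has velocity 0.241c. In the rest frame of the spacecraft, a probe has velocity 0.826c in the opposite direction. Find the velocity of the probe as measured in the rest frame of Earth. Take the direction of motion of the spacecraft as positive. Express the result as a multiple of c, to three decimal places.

With v = 0.241 and u' = -0.826 (in units of c),
u = (u' + v)/(1 + u'v/c²):
u = (-0.826 + 0.241) / (1 + (-0.826)·0.241) = -0.5850/0.8009 = -0.7304

-0.730c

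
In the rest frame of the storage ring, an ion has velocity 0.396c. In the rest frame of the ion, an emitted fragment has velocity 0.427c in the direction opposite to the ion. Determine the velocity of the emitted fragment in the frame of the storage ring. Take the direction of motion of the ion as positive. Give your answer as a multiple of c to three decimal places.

-0.037c

With v = 0.396 and u' = -0.427 (in units of c),
u = (u' + v)/(1 + u'v/c²):
u = (-0.427 + 0.396) / (1 + (-0.427)·0.396) = -0.0310/0.8309 = -0.0373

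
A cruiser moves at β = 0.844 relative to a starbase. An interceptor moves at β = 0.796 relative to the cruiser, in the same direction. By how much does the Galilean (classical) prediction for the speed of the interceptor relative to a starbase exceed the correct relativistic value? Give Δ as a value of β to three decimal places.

Galilean: u_cl = 0.796 + 0.844 = 1.6400.
Relativistic: u_rel = (0.796 + 0.844) / (1 + 0.796·0.844) = 1.6400/1.6718 = 0.9810.
Δ = 1.6400 − 0.9810 = 0.6590.
(The classical prediction exceeds c; the relativistic result does not.)

Δ = 0.659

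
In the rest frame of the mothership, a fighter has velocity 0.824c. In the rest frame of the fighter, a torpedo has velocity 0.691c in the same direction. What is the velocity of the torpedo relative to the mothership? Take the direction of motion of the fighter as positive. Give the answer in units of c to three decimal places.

0.965c

With v = 0.824 and u' = 0.691 (in units of c),
u = (u' + v)/(1 + u'v/c²):
u = (0.691 + 0.824) / (1 + 0.691·0.824) = 1.5150/1.5694 = 0.9653
(Galilean addition would give +1.515c, exceeding c.)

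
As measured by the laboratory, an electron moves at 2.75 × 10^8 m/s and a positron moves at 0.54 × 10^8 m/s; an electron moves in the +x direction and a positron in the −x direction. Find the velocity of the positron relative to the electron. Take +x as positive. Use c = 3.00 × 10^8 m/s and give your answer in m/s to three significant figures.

β_A = 0.917, β_B = -0.180 (dividing each by c = 3.00 × 10^8 m/s).
Transform to A's frame with the inverse velocity-addition law: u' = (u − v)/(1 − uv/c²), taking u = β_B and v = β_A.
u' = (-0.180 − 0.917) / (1 − (0.917)(-0.180)) = -1.0967/1.1650 = -0.9413.
u' = -0.9413 × 3.00 × 10^8 m/s.

-2.82 × 10^8 m/s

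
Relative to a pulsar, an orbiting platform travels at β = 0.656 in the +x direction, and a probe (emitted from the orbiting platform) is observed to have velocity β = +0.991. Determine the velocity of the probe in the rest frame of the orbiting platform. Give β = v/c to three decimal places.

β = +0.957

Invert the composition law: u' = (u − v)/(1 − uv/c²).
u' = (0.991 − 0.656) / (1 − (0.991)(0.656)) = 0.3350/0.3499 = 0.9574.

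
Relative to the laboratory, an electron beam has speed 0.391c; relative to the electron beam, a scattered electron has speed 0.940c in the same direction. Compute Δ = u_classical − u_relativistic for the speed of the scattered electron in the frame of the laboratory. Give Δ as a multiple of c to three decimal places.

Δ = 0.358c

Galilean: u_cl = 0.940 + 0.391 = 1.3310.
Relativistic: u_rel = (0.940 + 0.391) / (1 + 0.940·0.391) = 1.3310/1.3675 = 0.9733.
Δ = 1.3310 − 0.9733 = 0.3577.
(The classical prediction exceeds c; the relativistic result does not.)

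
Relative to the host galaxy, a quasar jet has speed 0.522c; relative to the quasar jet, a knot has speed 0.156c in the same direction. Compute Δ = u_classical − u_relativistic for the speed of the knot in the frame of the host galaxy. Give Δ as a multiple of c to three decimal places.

Galilean: u_cl = 0.156 + 0.522 = 0.6780.
Relativistic: u_rel = (0.156 + 0.522) / (1 + 0.156·0.522) = 0.6780/1.0814 = 0.6269.
Δ = 0.6780 − 0.6269 = 0.0511.

Δ = 0.051c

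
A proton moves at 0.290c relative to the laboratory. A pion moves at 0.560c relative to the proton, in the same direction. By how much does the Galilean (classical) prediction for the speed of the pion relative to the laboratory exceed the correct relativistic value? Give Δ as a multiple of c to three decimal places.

Δ = 0.119c

Galilean: u_cl = 0.560 + 0.290 = 0.8500.
Relativistic: u_rel = (0.560 + 0.290) / (1 + 0.560·0.290) = 0.8500/1.1624 = 0.7312.
Δ = 0.8500 − 0.7312 = 0.1188.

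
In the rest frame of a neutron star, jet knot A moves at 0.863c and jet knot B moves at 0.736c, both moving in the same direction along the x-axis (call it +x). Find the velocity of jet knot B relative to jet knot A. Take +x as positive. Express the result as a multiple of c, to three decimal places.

-0.348c

β_A = 0.863, β_B = 0.736.
Transform to A's frame with the inverse velocity-addition law: u' = (u − v)/(1 − uv/c²), taking u = β_B and v = β_A.
u' = (0.736 − 0.863) / (1 − (0.863)(0.736)) = -0.1270/0.3648 = -0.3481.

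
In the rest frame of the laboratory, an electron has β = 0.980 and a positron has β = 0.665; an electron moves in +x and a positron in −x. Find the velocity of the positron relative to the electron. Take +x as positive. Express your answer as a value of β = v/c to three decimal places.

β_A = 0.980, β_B = -0.665.
Transform to A's frame with the inverse velocity-addition law: u' = (u − v)/(1 − uv/c²), taking u = β_B and v = β_A.
u' = (-0.665 − 0.980) / (1 − (0.980)(-0.665)) = -1.6450/1.6517 = -0.9959.

β = -0.996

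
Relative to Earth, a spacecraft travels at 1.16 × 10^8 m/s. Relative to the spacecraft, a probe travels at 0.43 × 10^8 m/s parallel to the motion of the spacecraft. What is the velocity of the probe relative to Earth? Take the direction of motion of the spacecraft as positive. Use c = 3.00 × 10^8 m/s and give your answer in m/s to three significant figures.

In units of c (dividing by 3.00 × 10^8 m/s): v = 0.387, u' = 0.143.
u = (u' + v)/(1 + u'v/c²):
u = (0.143 + 0.387) / (1 + 0.143·0.387) = 0.5300/1.0554 = 0.5022
(Galilean addition would give +0.530c.)
Converting back: u = 0.5022 × 3.00 × 10^8 m/s.

1.51 × 10^8 m/s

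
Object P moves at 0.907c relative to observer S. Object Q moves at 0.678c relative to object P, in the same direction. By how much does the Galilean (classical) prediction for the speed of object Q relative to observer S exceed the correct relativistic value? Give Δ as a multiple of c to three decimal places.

Galilean: u_cl = 0.678 + 0.907 = 1.5850.
Relativistic: u_rel = (0.678 + 0.907) / (1 + 0.678·0.907) = 1.5850/1.6149 = 0.9815.
Δ = 1.5850 − 0.9815 = 0.6035.
(The classical prediction exceeds c; the relativistic result does not.)

Δ = 0.604c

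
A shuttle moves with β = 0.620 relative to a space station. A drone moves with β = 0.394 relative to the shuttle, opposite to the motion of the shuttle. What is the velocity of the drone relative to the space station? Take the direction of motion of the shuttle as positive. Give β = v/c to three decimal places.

With v = 0.620 and u' = -0.394 (in units of c),
u = (u' + v)/(1 + u'v/c²):
u = (-0.394 + 0.620) / (1 + (-0.394)·0.620) = 0.2260/0.7557 = 0.2991
(Galilean addition would give +0.226c.)

β = +0.299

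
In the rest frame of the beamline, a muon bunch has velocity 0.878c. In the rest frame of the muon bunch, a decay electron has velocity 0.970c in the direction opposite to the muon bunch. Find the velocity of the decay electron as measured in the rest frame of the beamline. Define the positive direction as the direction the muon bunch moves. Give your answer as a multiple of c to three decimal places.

With v = 0.878 and u' = -0.970 (in units of c),
u = (u' + v)/(1 + u'v/c²):
u = (-0.970 + 0.878) / (1 + (-0.970)·0.878) = -0.0920/0.1483 = -0.6202
(Galilean addition would give -0.092c.)

-0.620c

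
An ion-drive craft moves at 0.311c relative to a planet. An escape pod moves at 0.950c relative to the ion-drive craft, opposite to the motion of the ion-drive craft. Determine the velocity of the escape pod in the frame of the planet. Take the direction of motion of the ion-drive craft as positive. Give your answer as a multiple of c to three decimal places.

With v = 0.311 and u' = -0.950 (in units of c),
u = (u' + v)/(1 + u'v/c²):
u = (-0.950 + 0.311) / (1 + (-0.950)·0.311) = -0.6390/0.7046 = -0.9070
(Galilean addition would give -0.639c.)

-0.907c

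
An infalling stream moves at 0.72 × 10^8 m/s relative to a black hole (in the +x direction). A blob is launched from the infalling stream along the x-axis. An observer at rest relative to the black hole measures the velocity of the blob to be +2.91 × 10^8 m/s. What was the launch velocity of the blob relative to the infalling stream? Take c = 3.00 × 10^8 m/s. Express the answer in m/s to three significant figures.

+2.85 × 10^8 m/s

v = 0.240c, u = 0.970c.
Invert the composition law: u' = (u − v)/(1 − uv/c²).
u' = (0.970 − 0.240) / (1 − (0.970)(0.240)) = 0.7300/0.7672 = 0.9515.
u' = 0.9515 × 3.00 × 10^8 m/s.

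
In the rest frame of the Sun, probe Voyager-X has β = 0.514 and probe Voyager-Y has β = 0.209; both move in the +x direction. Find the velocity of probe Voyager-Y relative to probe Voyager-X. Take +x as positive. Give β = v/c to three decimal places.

β_A = 0.514, β_B = 0.209.
Transform to A's frame with the inverse velocity-addition law: u' = (u − v)/(1 − uv/c²), taking u = β_B and v = β_A.
u' = (0.209 − 0.514) / (1 − (0.514)(0.209)) = -0.3050/0.8926 = -0.3417.

β = -0.342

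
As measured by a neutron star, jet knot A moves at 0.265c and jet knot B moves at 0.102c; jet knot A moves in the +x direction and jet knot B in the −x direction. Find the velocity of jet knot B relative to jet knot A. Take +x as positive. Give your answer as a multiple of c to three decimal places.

β_A = 0.265, β_B = -0.102.
Transform to A's frame with the inverse velocity-addition law: u' = (u − v)/(1 − uv/c²), taking u = β_B and v = β_A.
u' = (-0.102 − 0.265) / (1 − (0.265)(-0.102)) = -0.3670/1.0270 = -0.3573.

-0.357c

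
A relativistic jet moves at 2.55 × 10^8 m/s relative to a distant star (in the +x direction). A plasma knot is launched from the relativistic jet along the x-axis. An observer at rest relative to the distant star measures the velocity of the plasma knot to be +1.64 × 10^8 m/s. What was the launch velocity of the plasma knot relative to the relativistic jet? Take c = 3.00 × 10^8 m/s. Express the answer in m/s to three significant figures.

-1.70 × 10^8 m/s

v = 0.850c, u = 0.547c.
Invert the composition law: u' = (u − v)/(1 − uv/c²).
u' = (0.547 − 0.850) / (1 − (0.547)(0.850)) = -0.3033/0.5353 = -0.5666.
u' = -0.5666 × 3.00 × 10^8 m/s.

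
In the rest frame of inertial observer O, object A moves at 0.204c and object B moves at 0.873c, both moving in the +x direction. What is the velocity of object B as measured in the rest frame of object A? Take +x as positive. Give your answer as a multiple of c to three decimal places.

β_A = 0.204, β_B = 0.873.
Transform to A's frame with the inverse velocity-addition law: u' = (u − v)/(1 − uv/c²), taking u = β_B and v = β_A.
u' = (0.873 − 0.204) / (1 − (0.204)(0.873)) = 0.6690/0.8219 = 0.8140.

+0.814c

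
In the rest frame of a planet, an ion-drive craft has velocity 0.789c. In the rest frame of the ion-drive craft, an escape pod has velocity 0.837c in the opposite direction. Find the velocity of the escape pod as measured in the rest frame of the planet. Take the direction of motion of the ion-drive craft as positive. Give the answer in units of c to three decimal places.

-0.141c

With v = 0.789 and u' = -0.837 (in units of c),
u = (u' + v)/(1 + u'v/c²):
u = (-0.837 + 0.789) / (1 + (-0.837)·0.789) = -0.0480/0.3396 = -0.1413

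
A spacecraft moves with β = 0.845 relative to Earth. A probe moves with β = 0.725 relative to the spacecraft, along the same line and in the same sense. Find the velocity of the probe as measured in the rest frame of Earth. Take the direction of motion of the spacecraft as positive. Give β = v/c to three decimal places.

With v = 0.845 and u' = 0.725 (in units of c),
u = (u' + v)/(1 + u'v/c²):
u = (0.725 + 0.845) / (1 + 0.725·0.845) = 1.5700/1.6126 = 0.9736
(Galilean addition would give +1.570c, exceeding c.)

β = 0.974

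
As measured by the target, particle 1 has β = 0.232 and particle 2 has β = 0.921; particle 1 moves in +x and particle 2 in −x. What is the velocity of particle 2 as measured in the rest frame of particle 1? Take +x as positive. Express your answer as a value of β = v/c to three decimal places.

β_A = 0.232, β_B = -0.921.
Transform to A's frame with the inverse velocity-addition law: u' = (u − v)/(1 − uv/c²), taking u = β_B and v = β_A.
u' = (-0.921 − 0.232) / (1 − (0.232)(-0.921)) = -1.1530/1.2137 = -0.9500.

β = -0.950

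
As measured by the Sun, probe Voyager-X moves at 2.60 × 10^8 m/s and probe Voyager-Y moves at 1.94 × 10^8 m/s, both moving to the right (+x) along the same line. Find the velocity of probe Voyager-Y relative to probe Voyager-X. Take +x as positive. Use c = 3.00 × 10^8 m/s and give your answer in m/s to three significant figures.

β_A = 0.867, β_B = 0.647 (dividing each by c = 3.00 × 10^8 m/s).
Transform to A's frame with the inverse velocity-addition law: u' = (u − v)/(1 − uv/c²), taking u = β_B and v = β_A.
u' = (0.647 − 0.867) / (1 − (0.867)(0.647)) = -0.2200/0.4396 = -0.5005.
u' = -0.5005 × 3.00 × 10^8 m/s.

-1.50 × 10^8 m/s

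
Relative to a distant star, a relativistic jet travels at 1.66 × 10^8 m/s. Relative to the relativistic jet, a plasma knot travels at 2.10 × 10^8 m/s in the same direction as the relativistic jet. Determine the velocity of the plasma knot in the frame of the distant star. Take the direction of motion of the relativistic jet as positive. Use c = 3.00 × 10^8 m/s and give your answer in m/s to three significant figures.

In units of c (dividing by 3.00 × 10^8 m/s): v = 0.553, u' = 0.700.
u = (u' + v)/(1 + u'v/c²):
u = (0.700 + 0.553) / (1 + 0.700·0.553) = 1.2533/1.3873 = 0.9034
(Galilean addition would give +1.253c, exceeding c.)
Converting back: u = 0.9034 × 3.00 × 10^8 m/s.

2.71 × 10^8 m/s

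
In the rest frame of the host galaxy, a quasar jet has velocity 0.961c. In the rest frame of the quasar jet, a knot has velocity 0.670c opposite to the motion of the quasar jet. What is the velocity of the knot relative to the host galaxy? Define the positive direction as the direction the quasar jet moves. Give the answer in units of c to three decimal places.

+0.817c

With v = 0.961 and u' = -0.670 (in units of c),
u = (u' + v)/(1 + u'v/c²):
u = (-0.670 + 0.961) / (1 + (-0.670)·0.961) = 0.2910/0.3561 = 0.8171
(Galilean addition would give +0.291c.)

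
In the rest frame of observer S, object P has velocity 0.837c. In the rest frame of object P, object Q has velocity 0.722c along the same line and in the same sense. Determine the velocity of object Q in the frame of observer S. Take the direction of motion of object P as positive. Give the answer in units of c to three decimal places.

0.972c

With v = 0.837 and u' = 0.722 (in units of c),
u = (u' + v)/(1 + u'v/c²):
u = (0.722 + 0.837) / (1 + 0.722·0.837) = 1.5590/1.6043 = 0.9718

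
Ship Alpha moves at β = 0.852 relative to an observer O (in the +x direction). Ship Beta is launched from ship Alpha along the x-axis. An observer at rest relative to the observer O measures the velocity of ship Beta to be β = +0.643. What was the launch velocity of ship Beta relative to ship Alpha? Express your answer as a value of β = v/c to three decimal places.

β = -0.462

Invert the composition law: u' = (u − v)/(1 − uv/c²).
u' = (0.643 − 0.852) / (1 − (0.643)(0.852)) = -0.2090/0.4522 = -0.4622.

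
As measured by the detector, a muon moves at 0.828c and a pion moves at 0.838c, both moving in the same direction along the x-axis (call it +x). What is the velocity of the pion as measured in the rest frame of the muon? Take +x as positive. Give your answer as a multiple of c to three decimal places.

+0.033c

β_A = 0.828, β_B = 0.838.
Transform to A's frame with the inverse velocity-addition law: u' = (u − v)/(1 − uv/c²), taking u = β_B and v = β_A.
u' = (0.838 − 0.828) / (1 − (0.828)(0.838)) = 0.0100/0.3061 = 0.0327.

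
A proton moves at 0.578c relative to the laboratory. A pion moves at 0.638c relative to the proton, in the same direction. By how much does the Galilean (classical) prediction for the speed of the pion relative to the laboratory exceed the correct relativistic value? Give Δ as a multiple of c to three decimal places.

Galilean: u_cl = 0.638 + 0.578 = 1.2160.
Relativistic: u_rel = (0.638 + 0.578) / (1 + 0.638·0.578) = 1.2160/1.3688 = 0.8884.
Δ = 1.2160 − 0.8884 = 0.3276.
(The classical prediction exceeds c; the relativistic result does not.)

Δ = 0.328c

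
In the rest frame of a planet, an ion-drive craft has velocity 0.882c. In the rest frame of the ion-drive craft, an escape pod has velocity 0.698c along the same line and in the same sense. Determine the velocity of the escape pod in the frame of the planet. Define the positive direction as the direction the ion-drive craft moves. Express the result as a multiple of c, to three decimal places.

0.978c

With v = 0.882 and u' = 0.698 (in units of c),
u = (u' + v)/(1 + u'v/c²):
u = (0.698 + 0.882) / (1 + 0.698·0.882) = 1.5800/1.6156 = 0.9779
(Galilean addition would give +1.580c, exceeding c.)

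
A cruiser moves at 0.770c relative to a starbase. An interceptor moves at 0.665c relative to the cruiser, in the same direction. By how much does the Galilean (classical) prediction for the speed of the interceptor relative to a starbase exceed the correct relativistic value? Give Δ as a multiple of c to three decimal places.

Galilean: u_cl = 0.665 + 0.770 = 1.4350.
Relativistic: u_rel = (0.665 + 0.770) / (1 + 0.665·0.770) = 1.4350/1.5120 = 0.9490.
Δ = 1.4350 − 0.9490 = 0.4860.
(The classical prediction exceeds c; the relativistic result does not.)

Δ = 0.486c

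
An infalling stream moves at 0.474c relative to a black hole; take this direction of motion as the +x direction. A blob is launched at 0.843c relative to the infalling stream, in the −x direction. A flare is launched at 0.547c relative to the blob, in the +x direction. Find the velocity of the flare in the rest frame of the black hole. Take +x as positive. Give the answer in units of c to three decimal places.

Apply u = (u' + v)/(1 + u'v/c²) successively, working outward toward the black hole.
Start: velocity of the infalling stream relative to the black hole = 0.4740c.
Compose with the blob (u' = -0.843 in the infalling stream frame): u_1 = (-0.843 + 0.474) / (1 + (-0.843)·0.474) = -0.3690/0.6004 = -0.6146.
Compose with the flare (u' = 0.547 in the blob frame): u_2 = (0.547 + (-0.615)) / (1 + 0.547·(-0.615)) = -0.0676/0.6638 = -0.1018.

-0.102c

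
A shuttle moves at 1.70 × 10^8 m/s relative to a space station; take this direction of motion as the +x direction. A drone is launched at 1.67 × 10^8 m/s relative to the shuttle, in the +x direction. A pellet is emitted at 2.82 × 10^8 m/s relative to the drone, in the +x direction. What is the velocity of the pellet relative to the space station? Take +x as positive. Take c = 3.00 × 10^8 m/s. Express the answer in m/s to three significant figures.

Apply u = (u' + v)/(1 + u'v/c²) successively, working outward toward the space station.
(Dividing each given speed by c = 3.00 × 10^8 m/s to work in units of c.)
Start: velocity of the shuttle relative to the space station = 0.5667c.
Compose with the drone (u' = 0.557 in the shuttle frame): u_1 = (0.557 + 0.567) / (1 + 0.557·0.567) = 1.1233/1.3154 = 0.8540.
Compose with the pellet (u' = 0.940 in the drone frame): u_2 = (0.940 + 0.854) / (1 + 0.940·0.854) = 1.7940/1.8027 = 0.9951.
So u = 0.9951 × 3.00 × 10^8 m/s.

2.99 × 10^8 m/s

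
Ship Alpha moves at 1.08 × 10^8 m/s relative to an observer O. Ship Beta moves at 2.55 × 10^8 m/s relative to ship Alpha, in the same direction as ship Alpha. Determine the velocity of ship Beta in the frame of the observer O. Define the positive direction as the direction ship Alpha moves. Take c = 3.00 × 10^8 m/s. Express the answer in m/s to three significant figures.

2.78 × 10^8 m/s

In units of c (dividing by 3.00 × 10^8 m/s): v = 0.360, u' = 0.850.
u = (u' + v)/(1 + u'v/c²):
u = (0.850 + 0.360) / (1 + 0.850·0.360) = 1.2100/1.3060 = 0.9265
Converting back: u = 0.9265 × 3.00 × 10^8 m/s.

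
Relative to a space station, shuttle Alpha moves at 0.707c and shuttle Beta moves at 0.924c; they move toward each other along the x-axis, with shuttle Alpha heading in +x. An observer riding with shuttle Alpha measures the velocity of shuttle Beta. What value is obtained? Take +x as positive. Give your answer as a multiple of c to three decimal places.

-0.987c

β_A = 0.707, β_B = -0.924.
Transform to A's frame with the inverse velocity-addition law: u' = (u − v)/(1 − uv/c²), taking u = β_B and v = β_A.
u' = (-0.924 − 0.707) / (1 − (0.707)(-0.924)) = -1.6310/1.6533 = -0.9865.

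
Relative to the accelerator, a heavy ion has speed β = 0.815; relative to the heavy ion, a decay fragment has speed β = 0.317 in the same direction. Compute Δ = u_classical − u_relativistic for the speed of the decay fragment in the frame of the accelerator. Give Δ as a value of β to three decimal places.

Δ = 0.232

Galilean: u_cl = 0.317 + 0.815 = 1.1320.
Relativistic: u_rel = (0.317 + 0.815) / (1 + 0.317·0.815) = 1.1320/1.2584 = 0.8996.
Δ = 1.1320 − 0.8996 = 0.2324.
(The classical prediction exceeds c; the relativistic result does not.)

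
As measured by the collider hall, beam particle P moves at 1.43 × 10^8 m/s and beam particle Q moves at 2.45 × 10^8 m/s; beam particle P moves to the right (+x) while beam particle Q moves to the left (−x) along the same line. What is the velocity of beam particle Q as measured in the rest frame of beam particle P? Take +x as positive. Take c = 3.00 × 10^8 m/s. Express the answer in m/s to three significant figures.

β_A = 0.477, β_B = -0.817 (dividing each by c = 3.00 × 10^8 m/s).
Transform to A's frame with the inverse velocity-addition law: u' = (u − v)/(1 − uv/c²), taking u = β_B and v = β_A.
u' = (-0.817 − 0.477) / (1 − (0.477)(-0.817)) = -1.2933/1.3893 = -0.9309.
u' = -0.9309 × 3.00 × 10^8 m/s.

-2.79 × 10^8 m/s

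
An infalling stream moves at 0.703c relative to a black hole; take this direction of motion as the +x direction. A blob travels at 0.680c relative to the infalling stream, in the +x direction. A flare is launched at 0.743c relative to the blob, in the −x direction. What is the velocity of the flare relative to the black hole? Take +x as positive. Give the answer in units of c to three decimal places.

+0.632c

Apply u = (u' + v)/(1 + u'v/c²) successively, working outward toward the black hole.
Start: velocity of the infalling stream relative to the black hole = 0.7030c.
Compose with the blob (u' = 0.680 in the infalling stream frame): u_1 = (0.680 + 0.703) / (1 + 0.680·0.703) = 1.3830/1.4780 = 0.9357.
Compose with the flare (u' = -0.743 in the blob frame): u_2 = (-0.743 + 0.936) / (1 + (-0.743)·0.936) = 0.1927/0.3048 = 0.6323.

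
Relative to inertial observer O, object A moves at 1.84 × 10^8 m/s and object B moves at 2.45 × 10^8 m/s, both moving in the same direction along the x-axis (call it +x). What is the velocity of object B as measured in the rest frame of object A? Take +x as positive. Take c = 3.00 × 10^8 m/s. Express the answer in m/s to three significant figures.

+1.22 × 10^8 m/s

β_A = 0.613, β_B = 0.817 (dividing each by c = 3.00 × 10^8 m/s).
Transform to A's frame with the inverse velocity-addition law: u' = (u − v)/(1 − uv/c²), taking u = β_B and v = β_A.
u' = (0.817 − 0.613) / (1 − (0.613)(0.817)) = 0.2033/0.4991 = 0.4074.
u' = 0.4074 × 3.00 × 10^8 m/s.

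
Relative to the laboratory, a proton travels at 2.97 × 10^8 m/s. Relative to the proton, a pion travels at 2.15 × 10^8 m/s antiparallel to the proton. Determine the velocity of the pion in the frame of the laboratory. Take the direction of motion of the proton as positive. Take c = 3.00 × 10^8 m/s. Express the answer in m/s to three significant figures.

In units of c (dividing by 3.00 × 10^8 m/s): v = 0.990, u' = -0.717.
u = (u' + v)/(1 + u'v/c²):
u = (-0.717 + 0.990) / (1 + (-0.717)·0.990) = 0.2733/0.2905 = 0.9409
Converting back: u = 0.9409 × 3.00 × 10^8 m/s.

+2.82 × 10^8 m/s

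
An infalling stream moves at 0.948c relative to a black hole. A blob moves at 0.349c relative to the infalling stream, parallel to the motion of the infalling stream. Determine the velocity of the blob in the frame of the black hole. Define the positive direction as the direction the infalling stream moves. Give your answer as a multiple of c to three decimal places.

0.975c

With v = 0.948 and u' = 0.349 (in units of c),
u = (u' + v)/(1 + u'v/c²):
u = (0.349 + 0.948) / (1 + 0.349·0.948) = 1.2970/1.3309 = 0.9746
(Galilean addition would give +1.297c, exceeding c.)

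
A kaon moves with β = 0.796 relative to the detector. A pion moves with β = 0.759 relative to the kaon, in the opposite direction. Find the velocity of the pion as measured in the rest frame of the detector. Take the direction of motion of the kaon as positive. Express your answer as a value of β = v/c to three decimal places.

β = +0.093

With v = 0.796 and u' = -0.759 (in units of c),
u = (u' + v)/(1 + u'v/c²):
u = (-0.759 + 0.796) / (1 + (-0.759)·0.796) = 0.0370/0.3958 = 0.0935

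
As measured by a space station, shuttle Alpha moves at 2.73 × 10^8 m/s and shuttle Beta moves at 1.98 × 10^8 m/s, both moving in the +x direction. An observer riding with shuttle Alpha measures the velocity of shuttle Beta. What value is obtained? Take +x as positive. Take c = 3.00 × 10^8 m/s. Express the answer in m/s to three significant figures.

β_A = 0.910, β_B = 0.660 (dividing each by c = 3.00 × 10^8 m/s).
Transform to A's frame with the inverse velocity-addition law: u' = (u − v)/(1 − uv/c²), taking u = β_B and v = β_A.
u' = (0.660 − 0.910) / (1 − (0.910)(0.660)) = -0.2500/0.3994 = -0.6259.
u' = -0.6259 × 3.00 × 10^8 m/s.

-1.88 × 10^8 m/s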